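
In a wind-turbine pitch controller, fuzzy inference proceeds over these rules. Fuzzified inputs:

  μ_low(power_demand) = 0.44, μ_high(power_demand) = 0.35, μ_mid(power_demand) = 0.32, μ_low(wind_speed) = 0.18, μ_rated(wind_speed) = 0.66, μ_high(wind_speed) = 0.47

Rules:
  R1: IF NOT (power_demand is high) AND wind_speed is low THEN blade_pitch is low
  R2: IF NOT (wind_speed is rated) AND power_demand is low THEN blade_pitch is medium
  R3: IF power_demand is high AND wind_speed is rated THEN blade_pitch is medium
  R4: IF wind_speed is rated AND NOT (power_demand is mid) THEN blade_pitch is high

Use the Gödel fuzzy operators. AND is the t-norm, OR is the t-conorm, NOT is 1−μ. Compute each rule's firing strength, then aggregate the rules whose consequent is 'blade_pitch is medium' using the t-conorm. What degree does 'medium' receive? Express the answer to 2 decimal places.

R1: ¬high=1−0.35=0.65, low=0.18; AND[min(a, b)] → w = 0.18
R2: ¬rated=1−0.66=0.34, low=0.44; AND[min(a, b)] → w = 0.34
R3: high=0.35, rated=0.66; AND[min(a, b)] → w = 0.35
R4: rated=0.66, ¬mid=1−0.32=0.68; AND[min(a, b)] → w = 0.66
Rules with consequent 'medium': {R2, R3} → strengths 0.34, 0.35
Aggregate via t-conorm [max(a, b)]: 0.35

0.35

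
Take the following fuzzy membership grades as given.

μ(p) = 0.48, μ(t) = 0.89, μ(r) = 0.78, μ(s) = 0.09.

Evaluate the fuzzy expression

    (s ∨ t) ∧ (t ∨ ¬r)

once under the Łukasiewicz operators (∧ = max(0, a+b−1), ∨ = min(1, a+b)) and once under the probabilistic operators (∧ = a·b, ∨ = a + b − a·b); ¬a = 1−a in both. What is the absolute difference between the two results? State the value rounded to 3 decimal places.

Under Łukasiewicz:
  s ∨ t = min(1, a+b) on (0.09, 0.89) = 0.98
  ¬r = 1 − 0.78 = 0.22
  t ∨ ¬r = min(1, a+b) on (0.89, 0.22) = 1.00
  (s ∨ t) ∧ (t ∨ ¬r) = max(0, a+b−1) on (0.98, 1.00) = 0.98
  → value = 0.9800
Under probabilistic:
  s ∨ t = a + b − a·b on (0.0900, 0.8900) = 0.8999
  ¬r = 1 − 0.7800 = 0.2200
  t ∨ ¬r = a + b − a·b on (0.8900, 0.2200) = 0.9142
  (s ∨ t) ∧ (t ∨ ¬r) = a·b on (0.8999, 0.9142) = 0.8227
  → value = 0.8227
|0.9800 − 0.8227| = 0.157

0.157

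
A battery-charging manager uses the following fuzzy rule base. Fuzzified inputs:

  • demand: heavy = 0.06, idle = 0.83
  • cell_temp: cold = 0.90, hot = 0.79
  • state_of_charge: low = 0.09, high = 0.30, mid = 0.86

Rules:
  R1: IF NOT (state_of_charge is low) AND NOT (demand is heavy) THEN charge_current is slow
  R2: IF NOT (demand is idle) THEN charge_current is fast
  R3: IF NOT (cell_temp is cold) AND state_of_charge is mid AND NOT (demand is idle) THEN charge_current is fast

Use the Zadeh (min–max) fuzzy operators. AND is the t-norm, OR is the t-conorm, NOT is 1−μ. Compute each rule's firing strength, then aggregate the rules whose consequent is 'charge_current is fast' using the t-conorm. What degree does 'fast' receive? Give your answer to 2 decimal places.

R1: ¬low=1−0.09=0.91, ¬heavy=1−0.06=0.94; AND[min(a, b)] → w = 0.91
R2: ¬idle=1−0.83=0.17 → w = 0.17
R3: ¬cold=1−0.90=0.10, mid=0.86, ¬idle=1−0.83=0.17; AND[min(a, b)] → w = 0.10
Rules with consequent 'fast': {R2, R3} → strengths 0.17, 0.10
Aggregate via t-conorm [max(a, b)]: 0.17

0.17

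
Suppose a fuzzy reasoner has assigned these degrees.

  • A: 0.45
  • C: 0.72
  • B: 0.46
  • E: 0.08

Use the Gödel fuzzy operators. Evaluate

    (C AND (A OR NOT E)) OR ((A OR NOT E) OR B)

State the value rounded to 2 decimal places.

NOT E = 1 − 0.08 = 0.92
A OR NOT E = max(a, b) on (0.45, 0.92) = 0.92
C AND (A OR NOT E) = min(a, b) on (0.72, 0.92) = 0.72
NOT E = 1 − 0.08 = 0.92
A OR NOT E = max(a, b) on (0.45, 0.92) = 0.92
(A OR NOT E) OR B = max(a, b) on (0.92, 0.46) = 0.92
(C AND (A OR NOT E)) OR ((A OR NOT E) OR B) = max(a, b) on (0.72, 0.92) = 0.92

0.92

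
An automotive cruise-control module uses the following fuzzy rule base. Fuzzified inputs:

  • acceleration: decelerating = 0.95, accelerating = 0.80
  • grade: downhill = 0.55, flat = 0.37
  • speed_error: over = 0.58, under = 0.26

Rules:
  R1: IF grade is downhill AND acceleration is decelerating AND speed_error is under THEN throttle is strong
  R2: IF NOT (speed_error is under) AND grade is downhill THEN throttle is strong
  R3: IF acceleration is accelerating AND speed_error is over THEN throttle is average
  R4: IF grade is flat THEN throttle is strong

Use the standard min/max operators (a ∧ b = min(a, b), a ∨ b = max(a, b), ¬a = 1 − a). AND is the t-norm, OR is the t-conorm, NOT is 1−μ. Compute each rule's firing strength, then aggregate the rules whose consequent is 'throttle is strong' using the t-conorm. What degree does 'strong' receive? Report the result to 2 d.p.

R1: downhill=0.55, decelerating=0.95, under=0.26; AND[min(a, b)] → w = 0.26
R2: ¬under=1−0.26=0.74, downhill=0.55; AND[min(a, b)] → w = 0.55
R3: accelerating=0.80, over=0.58; AND[min(a, b)] → w = 0.58
R4: flat=0.37 → w = 0.37
Rules with consequent 'strong': {R1, R2, R4} → strengths 0.26, 0.55, 0.37
Aggregate via t-conorm [max(a, b)]: 0.55

0.55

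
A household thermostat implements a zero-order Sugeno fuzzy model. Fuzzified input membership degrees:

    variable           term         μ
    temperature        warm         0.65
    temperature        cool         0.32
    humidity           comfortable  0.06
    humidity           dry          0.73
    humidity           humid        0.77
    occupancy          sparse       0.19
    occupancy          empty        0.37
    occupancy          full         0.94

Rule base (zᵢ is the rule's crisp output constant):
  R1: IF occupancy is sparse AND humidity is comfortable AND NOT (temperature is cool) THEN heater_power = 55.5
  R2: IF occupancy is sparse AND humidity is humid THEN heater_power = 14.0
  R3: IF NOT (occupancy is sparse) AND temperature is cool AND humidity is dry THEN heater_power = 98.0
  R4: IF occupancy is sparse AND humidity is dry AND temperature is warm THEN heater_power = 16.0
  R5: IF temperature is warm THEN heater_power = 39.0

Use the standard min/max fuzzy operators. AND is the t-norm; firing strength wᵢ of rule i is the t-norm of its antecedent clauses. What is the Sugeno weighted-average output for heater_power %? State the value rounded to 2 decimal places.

R1 (z=55.5): sparse=0.19, comfortable=0.06, ¬cool=1−0.32=0.68; AND[min(a, b)] → w = 0.06
R2 (z=14.0): sparse=0.19, humid=0.77; AND[min(a, b)] → w = 0.19
R3 (z=98.0): ¬sparse=1−0.19=0.81, cool=0.32, dry=0.73; AND[min(a, b)] → w = 0.32
R4 (z=16.0): sparse=0.19, dry=0.73, warm=0.65; AND[min(a, b)] → w = 0.19
R5 (z=39.0): warm=0.65 → w = 0.65
Weighted average = (0.06·55.5 + 0.19·14.0 + 0.32·98.0 + 0.19·16.0 + 0.65·39.0) / (0.06 + 0.19 + 0.32 + 0.19 + 0.65)
  = 65.7400 / 1.4100 = 46.62

46.62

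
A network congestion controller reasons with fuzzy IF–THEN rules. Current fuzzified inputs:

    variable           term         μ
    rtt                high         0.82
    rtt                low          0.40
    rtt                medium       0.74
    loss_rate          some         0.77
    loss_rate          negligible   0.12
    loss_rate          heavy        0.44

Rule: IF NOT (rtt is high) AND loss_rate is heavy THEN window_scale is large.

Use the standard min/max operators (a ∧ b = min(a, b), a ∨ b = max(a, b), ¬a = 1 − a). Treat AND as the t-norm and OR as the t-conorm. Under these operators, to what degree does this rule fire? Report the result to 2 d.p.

firing strength: ¬high=1−0.82=0.18, heavy=0.44; AND[min(a, b)] → w = 0.18

0.18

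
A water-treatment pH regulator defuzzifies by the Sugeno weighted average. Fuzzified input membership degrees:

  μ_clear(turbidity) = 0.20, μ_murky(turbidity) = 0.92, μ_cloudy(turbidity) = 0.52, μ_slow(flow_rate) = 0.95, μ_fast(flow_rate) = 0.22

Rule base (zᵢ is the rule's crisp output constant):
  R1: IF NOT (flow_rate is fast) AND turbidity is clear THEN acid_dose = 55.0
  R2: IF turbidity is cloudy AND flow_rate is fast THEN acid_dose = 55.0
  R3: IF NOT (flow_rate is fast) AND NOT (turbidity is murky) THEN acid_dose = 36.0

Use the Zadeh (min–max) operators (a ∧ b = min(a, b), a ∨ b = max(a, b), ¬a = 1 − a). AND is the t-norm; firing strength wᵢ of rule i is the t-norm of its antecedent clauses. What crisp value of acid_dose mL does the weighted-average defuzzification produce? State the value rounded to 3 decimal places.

R1 (z=55.0): ¬fast=1−0.22=0.78, clear=0.20; AND[min(a, b)] → w = 0.20
R2 (z=55.0): cloudy=0.52, fast=0.22; AND[min(a, b)] → w = 0.22
R3 (z=36.0): ¬fast=1−0.22=0.78, ¬murky=1−0.92=0.08; AND[min(a, b)] → w = 0.08
Weighted average = (0.20·55.0 + 0.22·55.0 + 0.08·36.0) / (0.20 + 0.22 + 0.08)
  = 25.9800 / 0.5000 = 51.960

51.960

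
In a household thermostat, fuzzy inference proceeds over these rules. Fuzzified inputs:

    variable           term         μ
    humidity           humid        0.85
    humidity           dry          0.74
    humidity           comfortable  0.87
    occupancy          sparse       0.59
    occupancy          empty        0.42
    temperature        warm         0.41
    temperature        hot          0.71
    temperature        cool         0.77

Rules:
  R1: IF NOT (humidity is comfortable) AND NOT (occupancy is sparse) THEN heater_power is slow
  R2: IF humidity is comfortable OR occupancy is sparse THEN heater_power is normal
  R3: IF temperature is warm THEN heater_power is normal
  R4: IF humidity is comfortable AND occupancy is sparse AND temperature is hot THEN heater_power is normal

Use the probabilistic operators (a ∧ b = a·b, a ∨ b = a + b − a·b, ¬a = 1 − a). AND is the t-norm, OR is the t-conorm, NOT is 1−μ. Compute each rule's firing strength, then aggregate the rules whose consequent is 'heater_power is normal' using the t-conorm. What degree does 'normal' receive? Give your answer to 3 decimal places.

R1: ¬comfortable=1−0.87=0.13, ¬sparse=1−0.59=0.41; AND[a·b] → w = 0.0533
R2: comfortable=0.87, sparse=0.59; OR[a + b − a·b] → w = 0.9467
R3: warm=0.41 → w = 0.4100
R4: comfortable=0.87, sparse=0.59, hot=0.71; AND[a·b] → w = 0.3644
Rules with consequent 'normal': {R2, R3, R4} → strengths 0.9467, 0.4100, 0.3644
Aggregate via t-conorm [a + b − a·b]: 0.9800

0.980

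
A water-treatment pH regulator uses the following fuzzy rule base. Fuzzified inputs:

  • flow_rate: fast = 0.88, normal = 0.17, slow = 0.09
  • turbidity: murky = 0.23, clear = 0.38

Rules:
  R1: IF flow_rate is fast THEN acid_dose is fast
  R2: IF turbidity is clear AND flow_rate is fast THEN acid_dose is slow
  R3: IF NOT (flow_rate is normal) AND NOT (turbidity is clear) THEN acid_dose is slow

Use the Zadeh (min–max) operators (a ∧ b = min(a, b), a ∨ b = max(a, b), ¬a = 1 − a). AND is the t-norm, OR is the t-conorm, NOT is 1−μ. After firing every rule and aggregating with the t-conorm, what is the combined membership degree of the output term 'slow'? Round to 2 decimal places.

0.62

R1: fast=0.88 → w = 0.88
R2: clear=0.38, fast=0.88; AND[min(a, b)] → w = 0.38
R3: ¬normal=1−0.17=0.83, ¬clear=1−0.38=0.62; AND[min(a, b)] → w = 0.62
Rules with consequent 'slow': {R2, R3} → strengths 0.38, 0.62
Aggregate via t-conorm [max(a, b)]: 0.62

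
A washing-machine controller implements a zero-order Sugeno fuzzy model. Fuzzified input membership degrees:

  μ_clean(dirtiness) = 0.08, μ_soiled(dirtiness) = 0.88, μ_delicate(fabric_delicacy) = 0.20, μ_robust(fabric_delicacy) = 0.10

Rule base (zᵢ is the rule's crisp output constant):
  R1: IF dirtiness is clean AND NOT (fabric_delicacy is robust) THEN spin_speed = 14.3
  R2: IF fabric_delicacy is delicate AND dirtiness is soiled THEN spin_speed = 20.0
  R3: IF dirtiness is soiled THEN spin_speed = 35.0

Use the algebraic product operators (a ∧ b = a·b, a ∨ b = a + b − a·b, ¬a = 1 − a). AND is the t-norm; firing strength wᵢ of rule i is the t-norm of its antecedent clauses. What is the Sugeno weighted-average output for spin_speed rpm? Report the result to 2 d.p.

31.34

R1 (z=14.3): clean=0.08, ¬robust=1−0.10=0.90; AND[a·b] → w = 0.0720
R2 (z=20.0): delicate=0.20, soiled=0.88; AND[a·b] → w = 0.1760
R3 (z=35.0): soiled=0.88 → w = 0.8800
Weighted average = (0.0720·14.3 + 0.1760·20.0 + 0.8800·35.0) / (0.0720 + 0.1760 + 0.8800)
  = 35.3496 / 1.1280 = 31.34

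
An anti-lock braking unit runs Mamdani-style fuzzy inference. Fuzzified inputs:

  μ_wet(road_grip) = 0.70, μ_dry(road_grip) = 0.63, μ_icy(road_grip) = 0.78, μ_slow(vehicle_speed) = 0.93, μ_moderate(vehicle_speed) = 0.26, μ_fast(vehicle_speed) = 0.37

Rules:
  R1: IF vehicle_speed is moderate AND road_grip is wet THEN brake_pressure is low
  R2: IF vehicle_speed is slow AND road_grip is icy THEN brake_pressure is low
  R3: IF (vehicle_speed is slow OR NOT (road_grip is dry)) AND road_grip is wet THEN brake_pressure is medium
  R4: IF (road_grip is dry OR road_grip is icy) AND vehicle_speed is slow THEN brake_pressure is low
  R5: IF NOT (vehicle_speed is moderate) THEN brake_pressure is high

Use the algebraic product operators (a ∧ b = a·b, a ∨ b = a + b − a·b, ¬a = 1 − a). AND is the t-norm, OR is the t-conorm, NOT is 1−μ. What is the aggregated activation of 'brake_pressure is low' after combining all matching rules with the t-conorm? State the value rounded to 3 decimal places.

0.967

R1: moderate=0.26, wet=0.70; AND[a·b] → w = 0.1820
R2: slow=0.93, icy=0.78; AND[a·b] → w = 0.7254
R3: (slow=0.93 OR ¬dry=1−0.63=0.37) = 0.9559; AND[a·b] with wet=0.70 → w = 0.6691
R4: (dry=0.63 OR icy=0.78) = 0.9186; AND[a·b] with slow=0.93 → w = 0.8543
R5: ¬moderate=1−0.26=0.74 → w = 0.7400
Rules with consequent 'low': {R1, R2, R4} → strengths 0.1820, 0.7254, 0.8543
Aggregate via t-conorm [a + b − a·b]: 0.9673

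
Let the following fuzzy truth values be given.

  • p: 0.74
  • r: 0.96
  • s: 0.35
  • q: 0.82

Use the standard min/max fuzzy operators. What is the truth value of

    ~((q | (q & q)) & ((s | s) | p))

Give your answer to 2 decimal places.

q & q = min(a, b) on (0.82, 0.82) = 0.82
q | (q & q) = max(a, b) on (0.82, 0.82) = 0.82
s | s = max(a, b) on (0.35, 0.35) = 0.35
(s | s) | p = max(a, b) on (0.35, 0.74) = 0.74
(q | (q & q)) & ((s | s) | p) = min(a, b) on (0.82, 0.74) = 0.74
~((q | (q & q)) & ((s | s) | p)) = 1 − 0.74 = 0.26

0.26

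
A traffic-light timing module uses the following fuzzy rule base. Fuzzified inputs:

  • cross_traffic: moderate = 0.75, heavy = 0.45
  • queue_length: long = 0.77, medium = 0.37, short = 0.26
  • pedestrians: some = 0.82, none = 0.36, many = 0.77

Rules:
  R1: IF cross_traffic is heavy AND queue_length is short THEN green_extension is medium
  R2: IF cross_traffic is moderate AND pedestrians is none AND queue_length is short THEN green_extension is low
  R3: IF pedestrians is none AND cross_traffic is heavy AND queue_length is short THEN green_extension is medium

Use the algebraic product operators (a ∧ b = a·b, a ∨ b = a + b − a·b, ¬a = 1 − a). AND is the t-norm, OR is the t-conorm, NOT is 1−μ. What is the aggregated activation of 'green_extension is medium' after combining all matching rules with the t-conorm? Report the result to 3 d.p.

0.154

R1: heavy=0.45, short=0.26; AND[a·b] → w = 0.1170
R2: moderate=0.75, none=0.36, short=0.26; AND[a·b] → w = 0.0702
R3: none=0.36, heavy=0.45, short=0.26; AND[a·b] → w = 0.0421
Rules with consequent 'medium': {R1, R3} → strengths 0.1170, 0.0421
Aggregate via t-conorm [a + b − a·b]: 0.1542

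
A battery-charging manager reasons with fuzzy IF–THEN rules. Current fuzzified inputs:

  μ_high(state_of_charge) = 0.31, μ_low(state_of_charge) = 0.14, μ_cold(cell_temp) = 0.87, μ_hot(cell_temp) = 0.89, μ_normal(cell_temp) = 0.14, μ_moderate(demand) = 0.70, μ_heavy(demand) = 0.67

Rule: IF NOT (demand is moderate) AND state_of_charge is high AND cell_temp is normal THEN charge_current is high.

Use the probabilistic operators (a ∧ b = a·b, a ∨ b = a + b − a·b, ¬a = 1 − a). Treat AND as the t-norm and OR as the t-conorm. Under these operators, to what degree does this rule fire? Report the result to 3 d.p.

0.013

firing strength: ¬moderate=1−0.70=0.30, high=0.31, normal=0.14; AND[a·b] → w = 0.0130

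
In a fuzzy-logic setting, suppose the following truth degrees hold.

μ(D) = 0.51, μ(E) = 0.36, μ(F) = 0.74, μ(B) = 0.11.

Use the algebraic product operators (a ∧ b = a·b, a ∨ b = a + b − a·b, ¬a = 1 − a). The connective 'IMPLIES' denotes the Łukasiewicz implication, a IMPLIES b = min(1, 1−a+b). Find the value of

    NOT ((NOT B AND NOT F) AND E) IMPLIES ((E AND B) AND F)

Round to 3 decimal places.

NOT B = 1 − 0.1100 = 0.8900
NOT F = 1 − 0.7400 = 0.2600
NOT B AND NOT F = a·b on (0.8900, 0.2600) = 0.2314
(NOT B AND NOT F) AND E = a·b on (0.2314, 0.3600) = 0.0833
NOT ((NOT B AND NOT F) AND E) = 1 − 0.0833 = 0.9167
E AND B = a·b on (0.3600, 0.1100) = 0.0396
(E AND B) AND F = a·b on (0.0396, 0.7400) = 0.0293
NOT ((NOT B AND NOT F) AND E) IMPLIES ((E AND B) AND F)  [Łukasiewicz: min(1, 1−a+b)] with a=0.9167, b=0.0293 → 0.1126

0.113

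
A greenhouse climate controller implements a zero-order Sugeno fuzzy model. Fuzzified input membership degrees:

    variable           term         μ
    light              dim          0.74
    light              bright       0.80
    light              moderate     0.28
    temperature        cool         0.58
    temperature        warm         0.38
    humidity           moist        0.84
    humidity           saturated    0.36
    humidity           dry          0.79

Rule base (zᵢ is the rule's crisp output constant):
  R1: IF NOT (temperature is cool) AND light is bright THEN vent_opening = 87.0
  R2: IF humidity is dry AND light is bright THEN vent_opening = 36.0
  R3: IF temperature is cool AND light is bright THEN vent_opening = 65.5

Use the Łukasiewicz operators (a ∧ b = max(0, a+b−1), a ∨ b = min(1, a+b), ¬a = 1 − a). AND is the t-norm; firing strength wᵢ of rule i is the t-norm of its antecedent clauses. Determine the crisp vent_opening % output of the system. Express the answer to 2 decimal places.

R1 (z=87.0): ¬cool=1−0.58=0.42, bright=0.80; AND[max(0, a+b−1)] → w = 0.22
R2 (z=36.0): dry=0.79, bright=0.80; AND[max(0, a+b−1)] → w = 0.59
R3 (z=65.5): cool=0.58, bright=0.80; AND[max(0, a+b−1)] → w = 0.38
Weighted average = (0.22·87.0 + 0.59·36.0 + 0.38·65.5) / (0.22 + 0.59 + 0.38)
  = 65.2700 / 1.1900 = 54.85

54.85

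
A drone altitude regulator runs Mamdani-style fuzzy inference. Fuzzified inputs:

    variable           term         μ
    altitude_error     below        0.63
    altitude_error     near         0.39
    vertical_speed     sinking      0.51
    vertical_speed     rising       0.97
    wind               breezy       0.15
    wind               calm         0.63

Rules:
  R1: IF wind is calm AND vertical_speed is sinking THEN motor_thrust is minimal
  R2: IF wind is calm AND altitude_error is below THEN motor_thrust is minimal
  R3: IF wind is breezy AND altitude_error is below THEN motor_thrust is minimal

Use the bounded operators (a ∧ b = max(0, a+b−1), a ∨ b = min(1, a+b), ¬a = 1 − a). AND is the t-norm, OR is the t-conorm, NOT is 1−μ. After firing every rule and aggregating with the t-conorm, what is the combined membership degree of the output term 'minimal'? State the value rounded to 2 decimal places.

R1: calm=0.63, sinking=0.51; AND[max(0, a+b−1)] → w = 0.14
R2: calm=0.63, below=0.63; AND[max(0, a+b−1)] → w = 0.26
R3: breezy=0.15, below=0.63; AND[max(0, a+b−1)] → w = 0.00
Rules with consequent 'minimal': {R1, R2, R3} → strengths 0.14, 0.26, 0.00
Aggregate via t-conorm [min(1, a+b)]: 0.40

0.40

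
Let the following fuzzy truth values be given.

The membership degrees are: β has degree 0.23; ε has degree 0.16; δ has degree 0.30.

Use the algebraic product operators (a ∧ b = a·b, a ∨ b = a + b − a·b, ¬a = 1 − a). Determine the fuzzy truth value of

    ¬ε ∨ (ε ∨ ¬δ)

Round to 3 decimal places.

¬ε = 1 − 0.1600 = 0.8400
¬δ = 1 − 0.3000 = 0.7000
ε ∨ ¬δ = a + b − a·b on (0.1600, 0.7000) = 0.7480
¬ε ∨ (ε ∨ ¬δ) = a + b − a·b on (0.8400, 0.7480) = 0.9597

0.960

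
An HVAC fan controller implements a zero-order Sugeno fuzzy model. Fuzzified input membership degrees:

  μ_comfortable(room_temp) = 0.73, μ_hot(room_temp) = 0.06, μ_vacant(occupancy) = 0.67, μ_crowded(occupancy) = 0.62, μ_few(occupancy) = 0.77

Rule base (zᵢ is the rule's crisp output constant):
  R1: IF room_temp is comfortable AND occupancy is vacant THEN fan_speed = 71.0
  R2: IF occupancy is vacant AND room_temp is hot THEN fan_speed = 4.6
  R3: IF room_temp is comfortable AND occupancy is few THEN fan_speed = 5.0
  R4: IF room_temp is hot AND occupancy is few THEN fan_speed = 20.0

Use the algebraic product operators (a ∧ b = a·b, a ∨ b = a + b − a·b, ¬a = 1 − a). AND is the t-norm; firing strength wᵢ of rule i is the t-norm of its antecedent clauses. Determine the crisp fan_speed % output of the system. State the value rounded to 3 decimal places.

33.971

R1 (z=71.0): comfortable=0.73, vacant=0.67; AND[a·b] → w = 0.4891
R2 (z=4.6): vacant=0.67, hot=0.06; AND[a·b] → w = 0.0402
R3 (z=5.0): comfortable=0.73, few=0.77; AND[a·b] → w = 0.5621
R4 (z=20.0): hot=0.06, few=0.77; AND[a·b] → w = 0.0462
Weighted average = (0.4891·71.0 + 0.0402·4.6 + 0.5621·5.0 + 0.0462·20.0) / (0.4891 + 0.0402 + 0.5621 + 0.0462)
  = 38.6455 / 1.1376 = 33.971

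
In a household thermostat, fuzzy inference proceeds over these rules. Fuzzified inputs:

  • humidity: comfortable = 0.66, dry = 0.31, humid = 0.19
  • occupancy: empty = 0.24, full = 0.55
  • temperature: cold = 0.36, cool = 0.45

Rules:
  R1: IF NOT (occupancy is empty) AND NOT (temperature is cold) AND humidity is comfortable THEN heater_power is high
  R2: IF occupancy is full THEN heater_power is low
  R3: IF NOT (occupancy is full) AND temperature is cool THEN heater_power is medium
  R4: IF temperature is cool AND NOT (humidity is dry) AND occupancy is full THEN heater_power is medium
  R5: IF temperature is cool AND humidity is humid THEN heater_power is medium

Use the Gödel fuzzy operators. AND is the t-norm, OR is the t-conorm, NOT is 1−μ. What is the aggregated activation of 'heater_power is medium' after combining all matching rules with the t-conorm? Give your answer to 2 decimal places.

R1: ¬empty=1−0.24=0.76, ¬cold=1−0.36=0.64, comfortable=0.66; AND[min(a, b)] → w = 0.64
R2: full=0.55 → w = 0.55
R3: ¬full=1−0.55=0.45, cool=0.45; AND[min(a, b)] → w = 0.45
R4: cool=0.45, ¬dry=1−0.31=0.69, full=0.55; AND[min(a, b)] → w = 0.45
R5: cool=0.45, humid=0.19; AND[min(a, b)] → w = 0.19
Rules with consequent 'medium': {R3, R4, R5} → strengths 0.45, 0.45, 0.19
Aggregate via t-conorm [max(a, b)]: 0.45

0.45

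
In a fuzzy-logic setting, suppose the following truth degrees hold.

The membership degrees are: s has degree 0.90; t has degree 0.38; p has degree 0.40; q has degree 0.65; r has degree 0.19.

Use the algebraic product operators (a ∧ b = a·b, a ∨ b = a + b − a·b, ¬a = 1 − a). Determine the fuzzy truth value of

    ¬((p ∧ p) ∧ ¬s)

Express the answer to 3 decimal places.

0.984

p ∧ p = a·b on (0.4000, 0.4000) = 0.1600
¬s = 1 − 0.9000 = 0.1000
(p ∧ p) ∧ ¬s = a·b on (0.1600, 0.1000) = 0.0160
¬((p ∧ p) ∧ ¬s) = 1 − 0.0160 = 0.9840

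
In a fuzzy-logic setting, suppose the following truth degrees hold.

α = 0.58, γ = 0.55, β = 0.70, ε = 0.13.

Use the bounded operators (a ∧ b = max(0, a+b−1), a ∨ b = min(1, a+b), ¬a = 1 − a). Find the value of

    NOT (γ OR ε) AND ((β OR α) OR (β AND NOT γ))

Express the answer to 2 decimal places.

0.32

γ OR ε = min(1, a+b) on (0.55, 0.13) = 0.68
NOT (γ OR ε) = 1 − 0.68 = 0.32
β OR α = min(1, a+b) on (0.70, 0.58) = 1.00
NOT γ = 1 − 0.55 = 0.45
β AND NOT γ = max(0, a+b−1) on (0.70, 0.45) = 0.15
(β OR α) OR (β AND NOT γ) = min(1, a+b) on (1.00, 0.15) = 1.00
NOT (γ OR ε) AND ((β OR α) OR (β AND NOT γ)) = max(0, a+b−1) on (0.32, 1.00) = 0.32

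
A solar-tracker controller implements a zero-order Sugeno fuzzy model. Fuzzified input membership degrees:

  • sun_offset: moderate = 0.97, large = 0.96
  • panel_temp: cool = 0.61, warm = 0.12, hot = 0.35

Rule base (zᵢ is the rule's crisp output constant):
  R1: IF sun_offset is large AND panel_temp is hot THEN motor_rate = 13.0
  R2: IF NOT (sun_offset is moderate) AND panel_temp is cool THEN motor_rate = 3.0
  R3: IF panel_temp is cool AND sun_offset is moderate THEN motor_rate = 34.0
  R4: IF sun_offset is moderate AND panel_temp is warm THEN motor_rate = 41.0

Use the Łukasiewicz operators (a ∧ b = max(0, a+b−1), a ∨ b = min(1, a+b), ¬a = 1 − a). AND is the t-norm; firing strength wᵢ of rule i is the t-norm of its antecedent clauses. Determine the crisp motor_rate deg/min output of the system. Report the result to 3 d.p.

28.000

R1 (z=13.0): large=0.96, hot=0.35; AND[max(0, a+b−1)] → w = 0.31
R2 (z=3.0): ¬moderate=1−0.97=0.03, cool=0.61; AND[max(0, a+b−1)] → w = 0.00
R3 (z=34.0): cool=0.61, moderate=0.97; AND[max(0, a+b−1)] → w = 0.58
R4 (z=41.0): moderate=0.97, warm=0.12; AND[max(0, a+b−1)] → w = 0.09
Weighted average = (0.31·13.0 + 0.00·3.0 + 0.58·34.0 + 0.09·41.0) / (0.31 + 0.00 + 0.58 + 0.09)
  = 27.4400 / 0.9800 = 28.000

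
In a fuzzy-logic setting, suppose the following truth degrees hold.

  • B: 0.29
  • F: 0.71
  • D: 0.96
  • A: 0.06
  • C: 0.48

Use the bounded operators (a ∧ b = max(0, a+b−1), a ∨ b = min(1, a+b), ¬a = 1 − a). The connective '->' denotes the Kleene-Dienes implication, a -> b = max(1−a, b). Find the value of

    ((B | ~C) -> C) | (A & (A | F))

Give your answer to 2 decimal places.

~C = 1 − 0.48 = 0.52
B | ~C = min(1, a+b) on (0.29, 0.52) = 0.81
(B | ~C) -> C  [Kleene-Dienes: max(1−a, b)] with a=0.81, b=0.48 → 0.48
A | F = min(1, a+b) on (0.06, 0.71) = 0.77
A & (A | F) = max(0, a+b−1) on (0.06, 0.77) = 0.00
((B | ~C) -> C) | (A & (A | F)) = min(1, a+b) on (0.48, 0.00) = 0.48

0.48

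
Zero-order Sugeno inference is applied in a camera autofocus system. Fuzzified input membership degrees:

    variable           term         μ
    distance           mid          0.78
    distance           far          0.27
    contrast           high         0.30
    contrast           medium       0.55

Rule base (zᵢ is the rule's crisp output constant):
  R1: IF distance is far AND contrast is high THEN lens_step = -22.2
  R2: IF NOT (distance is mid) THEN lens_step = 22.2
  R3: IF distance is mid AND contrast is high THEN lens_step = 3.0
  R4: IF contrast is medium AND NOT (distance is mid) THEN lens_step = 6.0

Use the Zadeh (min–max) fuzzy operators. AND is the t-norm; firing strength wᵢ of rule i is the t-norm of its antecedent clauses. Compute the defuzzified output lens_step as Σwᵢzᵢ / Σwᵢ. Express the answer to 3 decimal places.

1.099

R1 (z=-22.2): far=0.27, high=0.30; AND[min(a, b)] → w = 0.27
R2 (z=22.2): ¬mid=1−0.78=0.22 → w = 0.22
R3 (z=3.0): mid=0.78, high=0.30; AND[min(a, b)] → w = 0.30
R4 (z=6.0): medium=0.55, ¬mid=1−0.78=0.22; AND[min(a, b)] → w = 0.22
Weighted average = (0.27·-22.2 + 0.22·22.2 + 0.30·3.0 + 0.22·6.0) / (0.27 + 0.22 + 0.30 + 0.22)
  = 1.1100 / 1.0100 = 1.099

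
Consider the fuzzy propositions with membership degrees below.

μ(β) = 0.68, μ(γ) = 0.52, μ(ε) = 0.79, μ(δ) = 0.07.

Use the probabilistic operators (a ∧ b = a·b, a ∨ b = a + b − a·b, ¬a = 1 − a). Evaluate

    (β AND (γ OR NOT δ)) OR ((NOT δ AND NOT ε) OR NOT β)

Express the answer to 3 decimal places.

0.812

NOT δ = 1 − 0.0700 = 0.9300
γ OR NOT δ = a + b − a·b on (0.5200, 0.9300) = 0.9664
β AND (γ OR NOT δ) = a·b on (0.6800, 0.9664) = 0.6572
NOT δ = 1 − 0.0700 = 0.9300
NOT ε = 1 − 0.7900 = 0.2100
NOT δ AND NOT ε = a·b on (0.9300, 0.2100) = 0.1953
NOT β = 1 − 0.6800 = 0.3200
(NOT δ AND NOT ε) OR NOT β = a + b − a·b on (0.1953, 0.3200) = 0.4528
(β AND (γ OR NOT δ)) OR ((NOT δ AND NOT ε) OR NOT β) = a + b − a·b on (0.6572, 0.4528) = 0.8124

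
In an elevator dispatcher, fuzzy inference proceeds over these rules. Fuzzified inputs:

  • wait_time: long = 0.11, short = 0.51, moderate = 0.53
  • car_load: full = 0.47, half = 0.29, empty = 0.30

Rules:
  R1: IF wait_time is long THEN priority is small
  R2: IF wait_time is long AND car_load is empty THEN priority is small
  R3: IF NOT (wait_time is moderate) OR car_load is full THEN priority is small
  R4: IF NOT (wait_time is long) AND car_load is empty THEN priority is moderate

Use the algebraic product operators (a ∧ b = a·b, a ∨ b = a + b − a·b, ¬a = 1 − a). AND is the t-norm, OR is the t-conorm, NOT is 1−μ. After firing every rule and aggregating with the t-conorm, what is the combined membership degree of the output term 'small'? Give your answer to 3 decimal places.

0.758

R1: long=0.11 → w = 0.1100
R2: long=0.11, empty=0.30; AND[a·b] → w = 0.0330
R3: ¬moderate=1−0.53=0.47, full=0.47; OR[a + b − a·b] → w = 0.7191
R4: ¬long=1−0.11=0.89, empty=0.30; AND[a·b] → w = 0.2670
Rules with consequent 'small': {R1, R2, R3} → strengths 0.1100, 0.0330, 0.7191
Aggregate via t-conorm [a + b − a·b]: 0.7582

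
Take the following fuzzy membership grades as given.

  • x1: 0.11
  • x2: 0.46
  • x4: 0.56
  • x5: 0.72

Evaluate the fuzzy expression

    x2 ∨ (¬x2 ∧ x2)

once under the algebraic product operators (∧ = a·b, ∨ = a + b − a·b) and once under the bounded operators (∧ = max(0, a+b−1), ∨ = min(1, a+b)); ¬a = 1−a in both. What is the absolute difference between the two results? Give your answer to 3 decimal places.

0.134

Under algebraic product:
  ¬x2 = 1 − 0.4600 = 0.5400
  ¬x2 ∧ x2 = a·b on (0.5400, 0.4600) = 0.2484
  x2 ∨ (¬x2 ∧ x2) = a + b − a·b on (0.4600, 0.2484) = 0.5941
  → value = 0.5941
Under bounded:
  ¬x2 = 1 − 0.46 = 0.54
  ¬x2 ∧ x2 = max(0, a+b−1) on (0.54, 0.46) = 0.00
  x2 ∨ (¬x2 ∧ x2) = min(1, a+b) on (0.46, 0.00) = 0.46
  → value = 0.4600
|0.5941 − 0.4600| = 0.134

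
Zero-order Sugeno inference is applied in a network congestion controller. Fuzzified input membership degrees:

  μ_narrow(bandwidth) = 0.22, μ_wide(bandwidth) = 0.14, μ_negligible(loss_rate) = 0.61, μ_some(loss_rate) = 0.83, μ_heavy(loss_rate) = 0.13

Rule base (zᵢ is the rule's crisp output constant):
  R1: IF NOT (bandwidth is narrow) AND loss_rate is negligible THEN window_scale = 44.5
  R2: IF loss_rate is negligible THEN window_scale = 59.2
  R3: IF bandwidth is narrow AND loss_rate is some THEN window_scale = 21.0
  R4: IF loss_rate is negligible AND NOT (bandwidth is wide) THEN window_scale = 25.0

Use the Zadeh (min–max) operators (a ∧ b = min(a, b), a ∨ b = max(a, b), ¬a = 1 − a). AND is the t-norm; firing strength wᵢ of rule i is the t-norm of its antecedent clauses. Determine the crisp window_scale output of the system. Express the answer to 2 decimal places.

R1 (z=44.5): ¬narrow=1−0.22=0.78, negligible=0.61; AND[min(a, b)] → w = 0.61
R2 (z=59.2): negligible=0.61 → w = 0.61
R3 (z=21.0): narrow=0.22, some=0.83; AND[min(a, b)] → w = 0.22
R4 (z=25.0): negligible=0.61, ¬wide=1−0.14=0.86; AND[min(a, b)] → w = 0.61
Weighted average = (0.61·44.5 + 0.61·59.2 + 0.22·21.0 + 0.61·25.0) / (0.61 + 0.61 + 0.22 + 0.61)
  = 83.1270 / 2.0500 = 40.55

40.55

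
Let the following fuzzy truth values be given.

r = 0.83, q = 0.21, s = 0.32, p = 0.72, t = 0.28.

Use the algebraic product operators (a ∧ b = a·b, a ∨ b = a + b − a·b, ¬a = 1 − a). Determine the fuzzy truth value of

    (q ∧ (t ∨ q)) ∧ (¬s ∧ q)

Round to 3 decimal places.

0.013

t ∨ q = a + b − a·b on (0.2800, 0.2100) = 0.4312
q ∧ (t ∨ q) = a·b on (0.2100, 0.4312) = 0.0906
¬s = 1 − 0.3200 = 0.6800
¬s ∧ q = a·b on (0.6800, 0.2100) = 0.1428
(q ∧ (t ∨ q)) ∧ (¬s ∧ q) = a·b on (0.0906, 0.1428) = 0.0129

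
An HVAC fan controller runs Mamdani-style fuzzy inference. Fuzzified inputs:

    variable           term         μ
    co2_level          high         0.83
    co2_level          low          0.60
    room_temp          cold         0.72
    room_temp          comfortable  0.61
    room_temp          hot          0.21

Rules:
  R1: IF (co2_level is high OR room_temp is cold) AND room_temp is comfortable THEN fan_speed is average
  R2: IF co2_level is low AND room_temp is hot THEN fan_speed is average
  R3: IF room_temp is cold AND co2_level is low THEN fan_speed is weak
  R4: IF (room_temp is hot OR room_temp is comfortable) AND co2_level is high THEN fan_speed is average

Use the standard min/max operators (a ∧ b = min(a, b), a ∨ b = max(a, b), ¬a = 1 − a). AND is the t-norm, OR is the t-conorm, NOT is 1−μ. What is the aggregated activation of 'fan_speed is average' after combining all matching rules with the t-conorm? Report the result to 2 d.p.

R1: (high=0.83 OR cold=0.72) = 0.83; AND[min(a, b)] with comfortable=0.61 → w = 0.61
R2: low=0.60, hot=0.21; AND[min(a, b)] → w = 0.21
R3: cold=0.72, low=0.60; AND[min(a, b)] → w = 0.60
R4: (hot=0.21 OR comfortable=0.61) = 0.61; AND[min(a, b)] with high=0.83 → w = 0.61
Rules with consequent 'average': {R1, R2, R4} → strengths 0.61, 0.21, 0.61
Aggregate via t-conorm [max(a, b)]: 0.61

0.61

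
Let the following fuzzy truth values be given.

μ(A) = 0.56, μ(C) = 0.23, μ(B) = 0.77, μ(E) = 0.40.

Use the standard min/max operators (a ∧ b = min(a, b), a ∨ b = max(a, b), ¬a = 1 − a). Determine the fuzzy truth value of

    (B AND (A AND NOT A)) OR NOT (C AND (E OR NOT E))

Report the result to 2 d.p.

NOT A = 1 − 0.56 = 0.44
A AND NOT A = min(a, b) on (0.56, 0.44) = 0.44
B AND (A AND NOT A) = min(a, b) on (0.77, 0.44) = 0.44
NOT E = 1 − 0.40 = 0.60
E OR NOT E = max(a, b) on (0.40, 0.60) = 0.60
C AND (E OR NOT E) = min(a, b) on (0.23, 0.60) = 0.23
NOT (C AND (E OR NOT E)) = 1 − 0.23 = 0.77
(B AND (A AND NOT A)) OR NOT (C AND (E OR NOT E)) = max(a, b) on (0.44, 0.77) = 0.77

0.77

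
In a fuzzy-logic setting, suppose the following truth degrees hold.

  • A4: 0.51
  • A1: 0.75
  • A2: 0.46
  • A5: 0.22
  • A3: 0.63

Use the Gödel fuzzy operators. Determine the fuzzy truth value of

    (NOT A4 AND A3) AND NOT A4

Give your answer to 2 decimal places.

NOT A4 = 1 − 0.51 = 0.49
NOT A4 AND A3 = min(a, b) on (0.49, 0.63) = 0.49
NOT A4 = 1 − 0.51 = 0.49
(NOT A4 AND A3) AND NOT A4 = min(a, b) on (0.49, 0.49) = 0.49

0.49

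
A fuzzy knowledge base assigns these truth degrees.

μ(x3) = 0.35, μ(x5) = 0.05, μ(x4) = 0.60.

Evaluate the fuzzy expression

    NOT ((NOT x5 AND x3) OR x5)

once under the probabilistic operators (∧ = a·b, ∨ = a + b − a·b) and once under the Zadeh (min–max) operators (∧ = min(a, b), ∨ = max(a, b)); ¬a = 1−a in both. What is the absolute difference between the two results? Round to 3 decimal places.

0.016

Under probabilistic:
  NOT x5 = 1 − 0.0500 = 0.9500
  NOT x5 AND x3 = a·b on (0.9500, 0.3500) = 0.3325
  (NOT x5 AND x3) OR x5 = a + b − a·b on (0.3325, 0.0500) = 0.3659
  NOT ((NOT x5 AND x3) OR x5) = 1 − 0.3659 = 0.6341
  → value = 0.6341
Under Zadeh (min–max):
  NOT x5 = 1 − 0.05 = 0.95
  NOT x5 AND x3 = min(a, b) on (0.95, 0.35) = 0.35
  (NOT x5 AND x3) OR x5 = max(a, b) on (0.35, 0.05) = 0.35
  NOT ((NOT x5 AND x3) OR x5) = 1 − 0.35 = 0.65
  → value = 0.6500
|0.6341 − 0.6500| = 0.016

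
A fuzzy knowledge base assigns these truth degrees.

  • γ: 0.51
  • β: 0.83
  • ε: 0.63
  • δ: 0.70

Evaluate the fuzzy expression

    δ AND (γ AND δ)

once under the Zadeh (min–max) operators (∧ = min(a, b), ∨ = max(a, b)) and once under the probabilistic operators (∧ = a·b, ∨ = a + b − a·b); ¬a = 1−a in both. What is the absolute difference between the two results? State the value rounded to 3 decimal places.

0.260

Under Zadeh (min–max):
  γ AND δ = min(a, b) on (0.51, 0.70) = 0.51
  δ AND (γ AND δ) = min(a, b) on (0.70, 0.51) = 0.51
  → value = 0.5100
Under probabilistic:
  γ AND δ = a·b on (0.5100, 0.7000) = 0.3570
  δ AND (γ AND δ) = a·b on (0.7000, 0.3570) = 0.2499
  → value = 0.2499
|0.5100 − 0.2499| = 0.260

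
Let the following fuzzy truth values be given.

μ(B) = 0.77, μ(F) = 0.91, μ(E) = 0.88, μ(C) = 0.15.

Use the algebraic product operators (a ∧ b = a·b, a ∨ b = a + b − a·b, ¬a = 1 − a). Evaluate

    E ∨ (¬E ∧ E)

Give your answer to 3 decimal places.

¬E = 1 − 0.8800 = 0.1200
¬E ∧ E = a·b on (0.1200, 0.8800) = 0.1056
E ∨ (¬E ∧ E) = a + b − a·b on (0.8800, 0.1056) = 0.8927

0.893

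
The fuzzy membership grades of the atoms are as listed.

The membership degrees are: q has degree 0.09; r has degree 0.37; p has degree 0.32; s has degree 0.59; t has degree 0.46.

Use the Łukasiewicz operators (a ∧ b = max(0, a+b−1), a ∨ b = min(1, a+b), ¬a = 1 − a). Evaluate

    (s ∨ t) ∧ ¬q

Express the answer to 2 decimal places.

s ∨ t = min(1, a+b) on (0.59, 0.46) = 1.00
¬q = 1 − 0.09 = 0.91
(s ∨ t) ∧ ¬q = max(0, a+b−1) on (1.00, 0.91) = 0.91

0.91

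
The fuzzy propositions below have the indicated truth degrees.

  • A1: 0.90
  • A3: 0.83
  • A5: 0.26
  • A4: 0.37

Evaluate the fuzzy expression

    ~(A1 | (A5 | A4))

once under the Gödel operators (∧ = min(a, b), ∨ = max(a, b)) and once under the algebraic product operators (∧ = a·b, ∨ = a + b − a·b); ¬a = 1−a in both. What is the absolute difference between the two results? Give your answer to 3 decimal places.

0.053

Under Gödel:
  A5 | A4 = max(a, b) on (0.26, 0.37) = 0.37
  A1 | (A5 | A4) = max(a, b) on (0.90, 0.37) = 0.90
  ~(A1 | (A5 | A4)) = 1 − 0.90 = 0.10
  → value = 0.1000
Under algebraic product:
  A5 | A4 = a + b − a·b on (0.2600, 0.3700) = 0.5338
  A1 | (A5 | A4) = a + b − a·b on (0.9000, 0.5338) = 0.9534
  ~(A1 | (A5 | A4)) = 1 − 0.9534 = 0.0466
  → value = 0.0466
|0.1000 − 0.0466| = 0.053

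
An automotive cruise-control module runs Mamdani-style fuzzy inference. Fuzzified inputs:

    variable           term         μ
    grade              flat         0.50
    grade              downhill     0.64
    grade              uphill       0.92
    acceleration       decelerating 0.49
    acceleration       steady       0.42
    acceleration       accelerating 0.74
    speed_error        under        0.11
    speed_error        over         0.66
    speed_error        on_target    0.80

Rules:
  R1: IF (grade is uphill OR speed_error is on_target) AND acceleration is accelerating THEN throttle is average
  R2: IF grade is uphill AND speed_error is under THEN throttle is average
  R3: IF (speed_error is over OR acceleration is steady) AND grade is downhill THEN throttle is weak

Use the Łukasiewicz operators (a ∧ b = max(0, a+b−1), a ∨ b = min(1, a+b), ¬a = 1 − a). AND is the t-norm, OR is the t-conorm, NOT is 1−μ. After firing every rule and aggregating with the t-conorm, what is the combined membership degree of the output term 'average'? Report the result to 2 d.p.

R1: (uphill=0.92 OR on_target=0.80) = 1.00; AND[max(0, a+b−1)] with accelerating=0.74 → w = 0.74
R2: uphill=0.92, under=0.11; AND[max(0, a+b−1)] → w = 0.03
R3: (over=0.66 OR steady=0.42) = 1.00; AND[max(0, a+b−1)] with downhill=0.64 → w = 0.64
Rules with consequent 'average': {R1, R2} → strengths 0.74, 0.03
Aggregate via t-conorm [min(1, a+b)]: 0.77

0.77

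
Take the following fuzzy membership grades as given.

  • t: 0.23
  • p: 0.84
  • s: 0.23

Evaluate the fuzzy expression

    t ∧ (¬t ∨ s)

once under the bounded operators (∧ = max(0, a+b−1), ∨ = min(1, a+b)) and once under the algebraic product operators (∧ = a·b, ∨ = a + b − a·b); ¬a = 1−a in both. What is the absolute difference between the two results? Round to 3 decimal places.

Under bounded:
  ¬t = 1 − 0.23 = 0.77
  ¬t ∨ s = min(1, a+b) on (0.77, 0.23) = 1.00
  t ∧ (¬t ∨ s) = max(0, a+b−1) on (0.23, 1.00) = 0.23
  → value = 0.2300
Under algebraic product:
  ¬t = 1 − 0.2300 = 0.7700
  ¬t ∨ s = a + b − a·b on (0.7700, 0.2300) = 0.8229
  t ∧ (¬t ∨ s) = a·b on (0.2300, 0.8229) = 0.1893
  → value = 0.1893
|0.2300 − 0.1893| = 0.041

0.041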